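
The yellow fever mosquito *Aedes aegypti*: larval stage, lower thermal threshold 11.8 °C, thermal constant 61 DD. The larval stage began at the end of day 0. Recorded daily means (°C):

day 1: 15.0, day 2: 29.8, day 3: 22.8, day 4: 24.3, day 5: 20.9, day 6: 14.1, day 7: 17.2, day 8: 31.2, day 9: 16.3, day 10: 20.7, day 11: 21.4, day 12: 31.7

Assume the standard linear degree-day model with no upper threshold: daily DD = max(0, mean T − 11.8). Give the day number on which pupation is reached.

day 7

Daily DD above 11.8 °C: 3.2, 18.0, 11.0, 12.5, 9.1, 2.3, 5.4, 19.4, 4.5, 8.9, 9.6, 19.9.
Cumulative: 3.2, 21.2, 32.2, 44.7, 53.8, 56.1, 61.5, 80.9, 85.4, 94.3, 103.9, 123.8.
The total first reaches 61 DD on day 7.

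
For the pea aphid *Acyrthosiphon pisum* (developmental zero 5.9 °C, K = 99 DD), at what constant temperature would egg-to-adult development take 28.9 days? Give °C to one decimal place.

Required daily accumulation = 99 / 28.9 = 3.426 DD/day.
T = T_base + 3.426 = 5.9 + 3.426 = 9.326 ≈ 9.3 °C.

9.3 °C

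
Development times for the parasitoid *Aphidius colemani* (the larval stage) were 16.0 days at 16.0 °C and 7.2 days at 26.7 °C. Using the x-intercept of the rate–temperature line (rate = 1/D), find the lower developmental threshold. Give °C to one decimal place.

Under the model K = D·(T − T_b), so D₁·(T₁ − T_b) = D₂·(T₂ − T_b).
16.0·(16.0 − T_b) = 7.2·(26.7 − T_b)
T_b = (16.0·16.0 − 7.2·26.7) / (16.0 − 7.2) = 63.76 / 8.8 = 7.245 °C ≈ 7.2 °C.

7.2 °C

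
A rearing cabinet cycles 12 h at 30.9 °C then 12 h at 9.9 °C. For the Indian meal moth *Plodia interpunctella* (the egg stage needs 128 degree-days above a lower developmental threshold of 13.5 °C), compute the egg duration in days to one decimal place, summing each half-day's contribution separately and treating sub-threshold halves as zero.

14.7 days

Day half: max(0, 30.9 − 13.5) × 0.5 = 17.4 × 0.5 = 8.70 DD.
Night half: max(0, 9.9 − 13.5) × 0.5 = 0.0 × 0.5 = 0.00 DD.
Per 24 h: 8.70 DD/day.
Duration = 128 / 8.70 = 14.713 ≈ 14.7 days.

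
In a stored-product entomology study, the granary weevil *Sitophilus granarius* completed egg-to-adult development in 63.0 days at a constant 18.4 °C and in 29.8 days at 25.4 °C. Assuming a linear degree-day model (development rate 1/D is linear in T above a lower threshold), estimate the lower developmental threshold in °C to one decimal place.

Equal thermal constants: D₁(T₁ − T_b) = D₂(T₂ − T_b).
63.0·(18.4 − T_b) = 29.8·(25.4 − T_b)
T_b = (63.0·18.4 − 29.8·25.4) / (63.0 − 29.8) = 402.28 / 33.2 = 12.117 °C ≈ 12.1 °C.

12.1 °C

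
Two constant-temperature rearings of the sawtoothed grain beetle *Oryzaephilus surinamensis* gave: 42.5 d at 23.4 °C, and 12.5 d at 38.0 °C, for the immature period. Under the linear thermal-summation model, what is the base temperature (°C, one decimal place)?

17.3 °C

Under the model K = D·(T − T_b), so D₁·(T₁ − T_b) = D₂·(T₂ − T_b).
42.5·(23.4 − T_b) = 12.5·(38.0 − T_b)
T_b = (42.5·23.4 − 12.5·38.0) / (42.5 − 12.5) = 519.50 / 30.0 = 17.317 °C ≈ 17.3 °C.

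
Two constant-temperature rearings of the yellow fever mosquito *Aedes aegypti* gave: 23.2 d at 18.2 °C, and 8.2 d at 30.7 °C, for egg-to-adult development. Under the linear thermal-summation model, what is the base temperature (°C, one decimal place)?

11.4 °C

Under the model K = D·(T − T_b), so D₁·(T₁ − T_b) = D₂·(T₂ − T_b).
23.2·(18.2 − T_b) = 8.2·(30.7 − T_b)
T_b = (23.2·18.2 − 8.2·30.7) / (23.2 − 8.2) = 170.50 / 15.0 = 11.367 °C ≈ 11.4 °C.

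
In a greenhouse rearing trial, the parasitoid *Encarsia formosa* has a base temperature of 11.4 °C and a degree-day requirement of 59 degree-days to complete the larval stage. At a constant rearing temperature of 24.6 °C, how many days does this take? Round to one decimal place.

Daily accumulation = 24.6 − 11.4 = 13.2 DD/day.
Duration = 59 / 13.2 = 4.470 ≈ 4.5 days.

4.5 days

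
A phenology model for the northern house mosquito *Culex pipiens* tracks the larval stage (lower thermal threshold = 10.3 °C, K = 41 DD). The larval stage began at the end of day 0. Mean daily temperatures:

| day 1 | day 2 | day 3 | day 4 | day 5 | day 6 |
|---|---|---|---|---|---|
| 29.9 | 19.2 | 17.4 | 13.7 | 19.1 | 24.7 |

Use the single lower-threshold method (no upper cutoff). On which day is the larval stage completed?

Daily DD above 10.3 °C: 19.6, 8.9, 7.1, 3.4, 8.8, 14.4.
Cumulative: 19.6, 28.5, 35.6, 39.0, 47.8, 62.2.
The total first reaches 41 DD on day 5.

day 5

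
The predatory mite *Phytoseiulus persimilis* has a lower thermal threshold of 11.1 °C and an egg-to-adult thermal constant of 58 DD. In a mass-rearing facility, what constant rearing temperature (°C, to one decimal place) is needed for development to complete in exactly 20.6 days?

Required daily accumulation = 58 / 20.6 = 2.816 DD/day.
T = T_base + 2.816 = 11.1 + 2.816 = 13.916 ≈ 13.9 °C.

13.9 °C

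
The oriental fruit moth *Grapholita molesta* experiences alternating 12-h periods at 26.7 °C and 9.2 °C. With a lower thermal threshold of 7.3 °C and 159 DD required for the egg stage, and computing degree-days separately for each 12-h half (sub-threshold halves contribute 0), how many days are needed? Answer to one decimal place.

14.9 days

Day half: max(0, 26.7 − 7.3) × 0.5 = 19.4 × 0.5 = 9.70 DD.
Night half: max(0, 9.2 − 7.3) × 0.5 = 1.9 × 0.5 = 0.95 DD.
Per 24 h: 10.65 DD/day.
Duration = 159 / 10.65 = 14.930 ≈ 14.9 days.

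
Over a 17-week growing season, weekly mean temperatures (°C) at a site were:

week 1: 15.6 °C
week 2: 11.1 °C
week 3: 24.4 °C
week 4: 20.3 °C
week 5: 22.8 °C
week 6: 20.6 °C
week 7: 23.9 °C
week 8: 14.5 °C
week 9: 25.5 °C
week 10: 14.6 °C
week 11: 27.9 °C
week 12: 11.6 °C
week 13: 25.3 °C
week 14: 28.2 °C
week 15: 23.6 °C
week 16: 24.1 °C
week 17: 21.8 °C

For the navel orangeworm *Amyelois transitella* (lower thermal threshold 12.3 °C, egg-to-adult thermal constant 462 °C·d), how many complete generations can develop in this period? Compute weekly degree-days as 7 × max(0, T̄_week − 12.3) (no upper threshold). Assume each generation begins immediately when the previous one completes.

Weekly DD (7 × max(0, T̄ − 12.3)): 23.1, 0.0, 84.7, 56.0, 73.5, 58.1, 81.2, 15.4, 92.4, 16.1, 109.2, 0.0, 91.0, 111.3, 79.1, 82.6, 66.5.
Season total = 1040.2 DD.
Complete generations = ⌊1040.2 / 462⌋ = 2.

2 generations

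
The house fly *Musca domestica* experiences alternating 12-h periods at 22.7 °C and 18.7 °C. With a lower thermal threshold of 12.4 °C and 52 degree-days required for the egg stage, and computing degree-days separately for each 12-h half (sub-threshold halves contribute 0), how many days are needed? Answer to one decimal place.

Day half: max(0, 22.7 − 12.4) × 0.5 = 10.3 × 0.5 = 5.15 DD.
Night half: max(0, 18.7 − 12.4) × 0.5 = 6.3 × 0.5 = 3.15 DD.
Per 24 h: 8.30 DD/day.
Duration = 52 / 8.30 = 6.265 ≈ 6.3 days.

6.3 days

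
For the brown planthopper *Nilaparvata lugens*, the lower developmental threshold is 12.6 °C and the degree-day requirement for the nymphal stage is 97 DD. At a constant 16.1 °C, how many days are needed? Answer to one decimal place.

27.7 days

Daily accumulation = 16.1 − 12.6 = 3.5 DD/day.
Duration = 97 / 3.5 = 27.714 ≈ 27.7 days.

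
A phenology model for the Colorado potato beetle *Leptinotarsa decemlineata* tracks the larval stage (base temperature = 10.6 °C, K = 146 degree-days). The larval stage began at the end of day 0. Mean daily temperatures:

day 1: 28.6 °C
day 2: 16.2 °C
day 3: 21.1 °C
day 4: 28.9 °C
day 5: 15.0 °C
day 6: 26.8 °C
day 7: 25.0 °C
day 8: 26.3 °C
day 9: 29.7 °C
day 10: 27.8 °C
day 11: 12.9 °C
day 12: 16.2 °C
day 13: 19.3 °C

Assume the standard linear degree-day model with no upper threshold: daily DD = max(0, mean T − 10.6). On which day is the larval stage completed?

Daily DD above 10.6 °C: 18.0, 5.6, 10.5, 18.3, 4.4, 16.2, 14.4, 15.7, 19.1, 17.2, 2.3, 5.6, 8.7.
Cumulative: 18.0, 23.6, 34.1, 52.4, 56.8, 73.0, 87.4, 103.1, 122.2, 139.4, 141.7, 147.3, 156.0.
The total first reaches 146 DD on day 12.

day 12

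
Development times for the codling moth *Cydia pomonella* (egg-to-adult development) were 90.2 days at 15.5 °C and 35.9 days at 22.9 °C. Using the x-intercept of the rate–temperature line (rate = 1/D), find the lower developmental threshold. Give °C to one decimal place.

Linear rate model ⇒ the product D·(T − T_b) is constant across temperatures.
90.2·(15.5 − T_b) = 35.9·(22.9 − T_b)
T_b = (90.2·15.5 − 35.9·22.9) / (90.2 − 35.9) = 575.99 / 54.3 = 10.608 °C ≈ 10.6 °C.

10.6 °C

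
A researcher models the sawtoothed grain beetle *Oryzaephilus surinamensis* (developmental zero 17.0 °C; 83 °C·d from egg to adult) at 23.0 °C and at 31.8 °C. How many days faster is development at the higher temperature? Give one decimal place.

At 23.0 °C: 83 / (23.0 − 17.0) = 83 / 6.0 = 13.833 d.
At 31.8 °C: 83 / (31.8 − 17.0) = 83 / 14.8 = 5.608 d.
Difference = |13.833 − 5.608| = 8.225 ≈ 8.2 days.

8.2 days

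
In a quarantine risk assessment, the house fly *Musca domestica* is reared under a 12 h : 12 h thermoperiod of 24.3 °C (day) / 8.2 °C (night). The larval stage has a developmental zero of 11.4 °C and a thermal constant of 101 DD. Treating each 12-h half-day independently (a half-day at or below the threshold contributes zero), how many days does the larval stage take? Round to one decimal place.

Day half: max(0, 24.3 − 11.4) × 0.5 = 12.9 × 0.5 = 6.45 DD.
Night half: max(0, 8.2 − 11.4) × 0.5 = 0.0 × 0.5 = 0.00 DD.
Per 24 h: 6.45 DD/day.
Duration = 101 / 6.45 = 15.659 ≈ 15.7 days.

15.7 days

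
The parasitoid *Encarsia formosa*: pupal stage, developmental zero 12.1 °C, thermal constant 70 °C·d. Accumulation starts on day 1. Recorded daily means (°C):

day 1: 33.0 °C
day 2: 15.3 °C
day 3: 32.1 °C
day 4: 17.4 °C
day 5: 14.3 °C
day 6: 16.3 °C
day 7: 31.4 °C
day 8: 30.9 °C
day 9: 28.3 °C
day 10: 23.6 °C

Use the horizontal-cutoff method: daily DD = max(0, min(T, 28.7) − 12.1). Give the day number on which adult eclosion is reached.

day 8

Daily DD above 12.1 °C (capped at 16.6): 16.6, 3.2, 16.6, 5.3, 2.2, 4.2, 16.6, 16.6, 16.2, 11.5.
Cumulative: 16.6, 19.8, 36.4, 41.7, 43.9, 48.1, 64.7, 81.3, 97.5, 109.0.
The total first reaches 70 DD on day 8.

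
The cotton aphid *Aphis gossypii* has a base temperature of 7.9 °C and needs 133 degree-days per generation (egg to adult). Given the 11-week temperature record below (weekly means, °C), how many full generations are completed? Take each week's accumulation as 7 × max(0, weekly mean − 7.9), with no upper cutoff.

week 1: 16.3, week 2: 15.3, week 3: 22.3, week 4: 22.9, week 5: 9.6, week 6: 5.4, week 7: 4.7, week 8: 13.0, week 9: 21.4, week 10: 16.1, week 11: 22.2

4 generations

Weekly DD (7 × max(0, T̄ − 7.9)): 58.8, 51.8, 100.8, 105.0, 11.9, 0.0, 0.0, 35.7, 94.5, 57.4, 100.1.
Season total = 616.0 DD.
Complete generations = ⌊616.0 / 133⌋ = 4.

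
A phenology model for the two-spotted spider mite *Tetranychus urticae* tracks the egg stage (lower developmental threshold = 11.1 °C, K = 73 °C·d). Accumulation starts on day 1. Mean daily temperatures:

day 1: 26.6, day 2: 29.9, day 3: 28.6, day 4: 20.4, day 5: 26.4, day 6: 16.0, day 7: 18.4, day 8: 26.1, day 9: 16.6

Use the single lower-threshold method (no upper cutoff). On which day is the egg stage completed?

day 5

Daily DD above 11.1 °C: 15.5, 18.8, 17.5, 9.3, 15.3, 4.9, 7.3, 15.0, 5.5.
Cumulative: 15.5, 34.3, 51.8, 61.1, 76.4, 81.3, 88.6, 103.6, 109.1.
The total first reaches 73 DD on day 5.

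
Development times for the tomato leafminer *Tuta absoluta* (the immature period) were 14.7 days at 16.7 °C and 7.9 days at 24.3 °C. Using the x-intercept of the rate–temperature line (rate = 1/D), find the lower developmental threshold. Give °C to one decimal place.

Linear rate model ⇒ the product D·(T − T_b) is constant across temperatures.
14.7·(16.7 − T_b) = 7.9·(24.3 − T_b)
T_b = (14.7·16.7 − 7.9·24.3) / (14.7 − 7.9) = 53.52 / 6.8 = 7.871 °C ≈ 7.9 °C.

7.9 °C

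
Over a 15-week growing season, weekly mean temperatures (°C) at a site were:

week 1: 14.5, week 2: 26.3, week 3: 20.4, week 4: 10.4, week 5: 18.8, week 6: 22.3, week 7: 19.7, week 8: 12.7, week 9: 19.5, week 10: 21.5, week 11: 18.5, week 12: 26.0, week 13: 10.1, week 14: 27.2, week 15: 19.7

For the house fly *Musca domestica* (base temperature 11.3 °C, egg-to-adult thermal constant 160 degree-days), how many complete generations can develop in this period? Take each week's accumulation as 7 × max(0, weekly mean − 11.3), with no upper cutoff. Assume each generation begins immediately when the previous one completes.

Weekly DD (7 × max(0, T̄ − 11.3)): 22.4, 105.0, 63.7, 0.0, 52.5, 77.0, 58.8, 9.8, 57.4, 71.4, 50.4, 102.9, 0.0, 111.3, 58.8.
Season total = 841.4 DD.
Complete generations = ⌊841.4 / 160⌋ = 5.

5 generations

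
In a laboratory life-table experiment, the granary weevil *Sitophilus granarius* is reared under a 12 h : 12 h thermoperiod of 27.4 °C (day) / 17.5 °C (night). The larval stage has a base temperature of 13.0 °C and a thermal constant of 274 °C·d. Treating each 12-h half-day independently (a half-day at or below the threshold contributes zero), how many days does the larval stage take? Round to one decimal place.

29.0 days

Day half: max(0, 27.4 − 13.0) × 0.5 = 14.4 × 0.5 = 7.20 DD.
Night half: max(0, 17.5 − 13.0) × 0.5 = 4.5 × 0.5 = 2.25 DD.
Per 24 h: 9.45 DD/day.
Duration = 274 / 9.45 = 28.995 ≈ 29.0 days.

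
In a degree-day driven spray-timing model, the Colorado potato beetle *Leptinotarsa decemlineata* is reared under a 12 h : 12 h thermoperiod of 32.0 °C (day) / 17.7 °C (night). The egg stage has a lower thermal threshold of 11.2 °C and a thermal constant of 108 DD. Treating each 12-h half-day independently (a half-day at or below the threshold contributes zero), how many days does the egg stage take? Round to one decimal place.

Day half: max(0, 32.0 − 11.2) × 0.5 = 20.8 × 0.5 = 10.40 DD.
Night half: max(0, 17.7 − 11.2) × 0.5 = 6.5 × 0.5 = 3.25 DD.
Per 24 h: 13.65 DD/day.
Duration = 108 / 13.65 = 7.912 ≈ 7.9 days.

7.9 days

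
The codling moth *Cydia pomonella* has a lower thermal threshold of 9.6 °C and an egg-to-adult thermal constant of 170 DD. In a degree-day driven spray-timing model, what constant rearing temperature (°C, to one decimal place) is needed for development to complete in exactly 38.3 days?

14.0 °C

Required daily accumulation = 170 / 38.3 = 4.439 DD/day.
T = T_base + 4.439 = 9.6 + 4.439 = 14.039 ≈ 14.0 °C.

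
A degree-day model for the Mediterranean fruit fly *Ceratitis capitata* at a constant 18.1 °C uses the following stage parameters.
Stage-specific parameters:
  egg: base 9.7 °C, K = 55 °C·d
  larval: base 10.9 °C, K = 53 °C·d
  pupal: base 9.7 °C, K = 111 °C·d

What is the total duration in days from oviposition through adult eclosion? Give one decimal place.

egg: 55 / (18.1 − 9.7) = 55 / 8.4 = 6.548 d.
larval: 53 / (18.1 − 10.9) = 53 / 7.2 = 7.361 d.
pupal: 111 / (18.1 − 9.7) = 111 / 8.4 = 13.214 d.
Sum = 27.123 ≈ 27.1 days.

27.1 days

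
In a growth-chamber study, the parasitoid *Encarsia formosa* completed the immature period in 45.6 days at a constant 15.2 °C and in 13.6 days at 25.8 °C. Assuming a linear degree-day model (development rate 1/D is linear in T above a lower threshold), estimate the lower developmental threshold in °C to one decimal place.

10.7 °C

Equal thermal constants: D₁(T₁ − T_b) = D₂(T₂ − T_b).
45.6·(15.2 − T_b) = 13.6·(25.8 − T_b)
T_b = (45.6·15.2 − 13.6·25.8) / (45.6 − 13.6) = 342.24 / 32.0 = 10.695 °C ≈ 10.7 °C.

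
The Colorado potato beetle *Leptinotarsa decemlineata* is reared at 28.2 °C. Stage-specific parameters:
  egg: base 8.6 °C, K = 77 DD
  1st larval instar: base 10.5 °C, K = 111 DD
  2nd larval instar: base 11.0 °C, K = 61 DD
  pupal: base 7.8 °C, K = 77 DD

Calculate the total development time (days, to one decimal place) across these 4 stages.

egg: 77 / (28.2 − 8.6) = 77 / 19.6 = 3.929 d.
1st larval instar: 111 / (28.2 − 10.5) = 111 / 17.7 = 6.271 d.
2nd larval instar: 61 / (28.2 − 11.0) = 61 / 17.2 = 3.547 d.
pupal: 77 / (28.2 − 7.8) = 77 / 20.4 = 3.775 d.
Sum = 17.521 ≈ 17.5 days.

17.5 days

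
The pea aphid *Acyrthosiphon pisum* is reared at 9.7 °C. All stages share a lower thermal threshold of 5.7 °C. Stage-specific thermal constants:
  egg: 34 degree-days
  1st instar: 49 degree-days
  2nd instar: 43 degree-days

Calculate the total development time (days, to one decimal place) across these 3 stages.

31.5 days

Daily accumulation at 9.7 °C = 9.7 − 5.7 = 4.0 DD/day.
Total K = 34 + 49 + 43 = 126 DD.
Total duration = 126 / 4.0 = 31.500 ≈ 31.5 days.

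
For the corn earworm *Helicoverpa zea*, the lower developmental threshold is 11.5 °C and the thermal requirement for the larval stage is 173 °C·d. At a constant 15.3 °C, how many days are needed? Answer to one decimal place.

Daily accumulation = 15.3 − 11.5 = 3.8 DD/day.
Duration = 173 / 3.8 = 45.526 ≈ 45.5 days.

45.5 days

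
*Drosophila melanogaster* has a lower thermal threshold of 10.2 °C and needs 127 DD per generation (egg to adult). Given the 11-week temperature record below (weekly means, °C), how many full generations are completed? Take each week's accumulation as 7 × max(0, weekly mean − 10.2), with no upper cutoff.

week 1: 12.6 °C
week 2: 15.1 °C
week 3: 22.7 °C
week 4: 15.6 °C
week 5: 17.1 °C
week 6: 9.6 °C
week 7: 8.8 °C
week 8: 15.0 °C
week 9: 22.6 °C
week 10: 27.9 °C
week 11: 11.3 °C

3 generations

Weekly DD (7 × max(0, T̄ − 10.2)): 16.8, 34.3, 87.5, 37.8, 48.3, 0.0, 0.0, 33.6, 86.8, 123.9, 7.7.
Season total = 476.7 DD.
Complete generations = ⌊476.7 / 127⌋ = 3.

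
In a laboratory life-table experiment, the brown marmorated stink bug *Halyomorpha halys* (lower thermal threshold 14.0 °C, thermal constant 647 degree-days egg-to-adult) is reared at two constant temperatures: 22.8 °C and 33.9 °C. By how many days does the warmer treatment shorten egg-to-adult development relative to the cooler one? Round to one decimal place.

41.0 days

At 22.8 °C: 647 / (22.8 − 14.0) = 647 / 8.8 = 73.523 d.
At 33.9 °C: 647 / (33.9 − 14.0) = 647 / 19.9 = 32.513 d.
Difference = |73.523 − 32.513| = 41.010 ≈ 41.0 days.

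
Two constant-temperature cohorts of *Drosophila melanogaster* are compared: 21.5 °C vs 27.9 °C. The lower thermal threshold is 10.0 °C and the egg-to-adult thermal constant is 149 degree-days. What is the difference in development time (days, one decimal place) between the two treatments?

At 21.5 °C: 149 / (21.5 − 10.0) = 149 / 11.5 = 12.957 d.
At 27.9 °C: 149 / (27.9 − 10.0) = 149 / 17.9 = 8.324 d.
Difference = |12.957 − 8.324| = 4.632 ≈ 4.6 days.

4.6 days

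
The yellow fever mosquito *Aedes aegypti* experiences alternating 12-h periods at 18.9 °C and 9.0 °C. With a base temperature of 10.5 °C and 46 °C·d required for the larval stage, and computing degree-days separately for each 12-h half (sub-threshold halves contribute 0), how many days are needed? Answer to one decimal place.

Day half: max(0, 18.9 − 10.5) × 0.5 = 8.4 × 0.5 = 4.20 DD.
Night half: max(0, 9.0 − 10.5) × 0.5 = 0.0 × 0.5 = 0.00 DD.
Per 24 h: 4.20 DD/day.
Duration = 46 / 4.20 = 10.952 ≈ 11.0 days.

11.0 days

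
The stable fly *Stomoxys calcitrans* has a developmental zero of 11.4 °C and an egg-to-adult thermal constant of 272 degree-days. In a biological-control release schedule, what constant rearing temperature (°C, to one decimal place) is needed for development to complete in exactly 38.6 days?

Required daily accumulation = 272 / 38.6 = 7.047 DD/day.
T = T_base + 7.047 = 11.4 + 7.047 = 18.447 ≈ 18.4 °C.

18.4 °C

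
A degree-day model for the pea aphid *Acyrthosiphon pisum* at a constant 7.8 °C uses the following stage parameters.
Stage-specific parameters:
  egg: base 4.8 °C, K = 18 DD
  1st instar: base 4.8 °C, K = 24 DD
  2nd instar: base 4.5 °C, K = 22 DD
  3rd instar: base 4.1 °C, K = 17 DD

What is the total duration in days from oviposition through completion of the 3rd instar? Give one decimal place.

egg: 18 / (7.8 − 4.8) = 18 / 3.0 = 6.000 d.
1st instar: 24 / (7.8 − 4.8) = 24 / 3.0 = 8.000 d.
2nd instar: 22 / (7.8 − 4.5) = 22 / 3.3 = 6.667 d.
3rd instar: 17 / (7.8 − 4.1) = 17 / 3.7 = 4.595 d.
Sum = 25.261 ≈ 25.3 days.

25.3 days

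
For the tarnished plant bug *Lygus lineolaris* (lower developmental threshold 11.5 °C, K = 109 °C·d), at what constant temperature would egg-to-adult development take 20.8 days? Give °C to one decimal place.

Required daily accumulation = 109 / 20.8 = 5.240 DD/day.
T = T_base + 5.240 = 11.5 + 5.240 = 16.740 ≈ 16.7 °C.

16.7 °C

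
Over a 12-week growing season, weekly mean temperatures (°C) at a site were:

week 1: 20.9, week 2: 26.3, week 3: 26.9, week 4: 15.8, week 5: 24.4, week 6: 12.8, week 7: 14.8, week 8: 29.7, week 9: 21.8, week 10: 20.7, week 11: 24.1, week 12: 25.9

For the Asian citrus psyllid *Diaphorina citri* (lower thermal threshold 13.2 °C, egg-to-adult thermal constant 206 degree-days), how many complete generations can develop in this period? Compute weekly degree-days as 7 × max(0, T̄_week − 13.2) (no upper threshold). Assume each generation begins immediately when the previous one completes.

Weekly DD (7 × max(0, T̄ − 13.2)): 53.9, 91.7, 95.9, 18.2, 78.4, 0.0, 11.2, 115.5, 60.2, 52.5, 76.3, 88.9.
Season total = 742.7 DD.
Complete generations = ⌊742.7 / 206⌋ = 3.

3 generations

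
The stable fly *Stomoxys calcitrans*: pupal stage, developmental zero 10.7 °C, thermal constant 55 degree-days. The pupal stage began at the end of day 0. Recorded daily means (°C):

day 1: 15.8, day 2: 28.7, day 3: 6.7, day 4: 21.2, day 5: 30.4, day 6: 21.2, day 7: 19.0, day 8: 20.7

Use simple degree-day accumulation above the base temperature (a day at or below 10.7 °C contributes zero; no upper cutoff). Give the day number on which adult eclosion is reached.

day 6

Daily DD above 10.7 °C: 5.1, 18.0, 0.0, 10.5, 19.7, 10.5, 8.3, 10.0.
Cumulative: 5.1, 23.1, 23.1, 33.6, 53.3, 63.8, 72.1, 82.1.
The total first reaches 55 DD on day 6.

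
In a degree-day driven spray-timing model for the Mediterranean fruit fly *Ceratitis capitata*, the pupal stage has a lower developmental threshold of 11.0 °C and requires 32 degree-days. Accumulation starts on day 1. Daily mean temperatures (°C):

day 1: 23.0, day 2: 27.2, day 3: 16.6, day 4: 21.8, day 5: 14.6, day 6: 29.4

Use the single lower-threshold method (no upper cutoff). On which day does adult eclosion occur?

Daily DD above 11.0 °C: 12.0, 16.2, 5.6, 10.8, 3.6, 18.4.
Cumulative: 12.0, 28.2, 33.8, 44.6, 48.2, 66.6.
The total first reaches 32 DD on day 3.

day 3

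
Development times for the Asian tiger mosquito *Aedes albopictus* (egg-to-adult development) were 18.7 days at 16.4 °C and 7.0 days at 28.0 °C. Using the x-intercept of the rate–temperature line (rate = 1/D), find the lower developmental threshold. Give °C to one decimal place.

Linear rate model ⇒ the product D·(T − T_b) is constant across temperatures.
18.7·(16.4 − T_b) = 7.0·(28.0 − T_b)
T_b = (18.7·16.4 − 7.0·28.0) / (18.7 − 7.0) = 110.68 / 11.7 = 9.460 °C ≈ 9.5 °C.

9.5 °C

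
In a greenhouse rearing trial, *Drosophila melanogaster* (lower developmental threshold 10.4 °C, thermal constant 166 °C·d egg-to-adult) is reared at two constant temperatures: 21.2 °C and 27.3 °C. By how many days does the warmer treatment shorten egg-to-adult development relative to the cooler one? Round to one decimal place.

5.5 days

At 21.2 °C: 166 / (21.2 − 10.4) = 166 / 10.8 = 15.370 d.
At 27.3 °C: 166 / (27.3 − 10.4) = 166 / 16.9 = 9.822 d.
Difference = |15.370 − 9.822| = 5.548 ≈ 5.5 days.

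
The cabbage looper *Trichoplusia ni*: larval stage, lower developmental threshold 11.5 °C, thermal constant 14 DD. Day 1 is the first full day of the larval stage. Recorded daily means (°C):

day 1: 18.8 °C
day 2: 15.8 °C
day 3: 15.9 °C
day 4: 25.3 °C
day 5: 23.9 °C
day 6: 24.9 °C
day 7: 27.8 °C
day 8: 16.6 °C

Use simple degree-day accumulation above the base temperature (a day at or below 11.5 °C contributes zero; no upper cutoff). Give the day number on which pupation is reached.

Daily DD above 11.5 °C: 7.3, 4.3, 4.4, 13.8, 12.4, 13.4, 16.3, 5.1.
Cumulative: 7.3, 11.6, 16.0, 29.8, 42.2, 55.6, 71.9, 77.0.
The total first reaches 14 DD on day 3.

day 3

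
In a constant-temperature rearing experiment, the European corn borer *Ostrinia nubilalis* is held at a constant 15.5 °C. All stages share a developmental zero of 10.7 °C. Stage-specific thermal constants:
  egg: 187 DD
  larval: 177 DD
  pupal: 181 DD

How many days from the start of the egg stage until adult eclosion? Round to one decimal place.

Daily accumulation at 15.5 °C = 15.5 − 10.7 = 4.8 DD/day.
Total K = 187 + 177 + 181 = 545 DD.
Total duration = 545 / 4.8 = 113.542 ≈ 113.5 days.

113.5 days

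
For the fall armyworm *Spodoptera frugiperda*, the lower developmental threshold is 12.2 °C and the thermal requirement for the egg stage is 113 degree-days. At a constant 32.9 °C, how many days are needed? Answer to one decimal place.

5.5 days

Daily accumulation = 32.9 − 12.2 = 20.7 DD/day.
Duration = 113 / 20.7 = 5.459 ≈ 5.5 days.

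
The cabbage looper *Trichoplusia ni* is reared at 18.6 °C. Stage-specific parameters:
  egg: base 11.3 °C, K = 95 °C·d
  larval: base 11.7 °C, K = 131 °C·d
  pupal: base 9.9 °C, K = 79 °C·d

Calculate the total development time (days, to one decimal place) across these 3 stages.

41.1 days

egg: 95 / (18.6 − 11.3) = 95 / 7.3 = 13.014 d.
larval: 131 / (18.6 − 11.7) = 131 / 6.9 = 18.986 d.
pupal: 79 / (18.6 − 9.9) = 79 / 8.7 = 9.080 d.
Sum = 41.080 ≈ 41.1 days.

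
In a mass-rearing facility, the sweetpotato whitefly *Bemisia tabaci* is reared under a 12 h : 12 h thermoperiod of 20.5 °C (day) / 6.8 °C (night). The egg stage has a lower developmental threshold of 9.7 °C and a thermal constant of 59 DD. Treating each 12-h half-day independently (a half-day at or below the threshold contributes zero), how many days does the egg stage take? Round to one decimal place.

10.9 days

Day half: max(0, 20.5 − 9.7) × 0.5 = 10.8 × 0.5 = 5.40 DD.
Night half: max(0, 6.8 − 9.7) × 0.5 = 0.0 × 0.5 = 0.00 DD.
Per 24 h: 5.40 DD/day.
Duration = 59 / 5.40 = 10.926 ≈ 10.9 days.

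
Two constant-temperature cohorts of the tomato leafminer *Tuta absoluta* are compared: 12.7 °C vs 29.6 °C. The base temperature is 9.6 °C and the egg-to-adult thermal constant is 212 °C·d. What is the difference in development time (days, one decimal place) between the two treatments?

57.8 days

At 12.7 °C: 212 / (12.7 − 9.6) = 212 / 3.1 = 68.387 d.
At 29.6 °C: 212 / (29.6 − 9.6) = 212 / 20.0 = 10.600 d.
Difference = |68.387 − 10.600| = 57.787 ≈ 57.8 days.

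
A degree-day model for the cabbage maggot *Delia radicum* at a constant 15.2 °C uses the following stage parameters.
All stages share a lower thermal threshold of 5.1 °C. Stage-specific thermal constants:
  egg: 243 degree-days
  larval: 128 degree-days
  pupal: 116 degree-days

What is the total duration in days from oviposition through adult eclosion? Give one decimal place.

48.2 days

Daily accumulation at 15.2 °C = 15.2 − 5.1 = 10.1 DD/day.
Total K = 243 + 128 + 116 = 487 DD.
Total duration = 487 / 10.1 = 48.218 ≈ 48.2 days.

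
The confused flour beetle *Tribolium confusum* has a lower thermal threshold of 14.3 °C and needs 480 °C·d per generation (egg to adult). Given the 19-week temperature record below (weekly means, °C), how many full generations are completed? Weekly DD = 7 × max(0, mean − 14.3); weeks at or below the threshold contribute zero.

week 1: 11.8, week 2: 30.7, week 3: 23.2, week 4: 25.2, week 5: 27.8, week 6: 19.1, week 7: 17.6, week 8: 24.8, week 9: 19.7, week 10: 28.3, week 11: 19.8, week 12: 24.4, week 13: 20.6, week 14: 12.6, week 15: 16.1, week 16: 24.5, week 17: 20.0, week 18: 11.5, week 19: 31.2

2 generations

Weekly DD (7 × max(0, T̄ − 14.3)): 0.0, 114.8, 62.3, 76.3, 94.5, 33.6, 23.1, 73.5, 37.8, 98.0, 38.5, 70.7, 44.1, 0.0, 12.6, 71.4, 39.9, 0.0, 118.3.
Season total = 1009.4 DD.
Complete generations = ⌊1009.4 / 480⌋ = 2.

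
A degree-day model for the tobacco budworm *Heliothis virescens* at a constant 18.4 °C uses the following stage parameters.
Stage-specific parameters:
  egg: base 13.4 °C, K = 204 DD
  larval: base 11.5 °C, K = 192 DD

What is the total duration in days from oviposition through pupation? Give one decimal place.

68.6 days

egg: 204 / (18.4 − 13.4) = 204 / 5.0 = 40.800 d.
larval: 192 / (18.4 − 11.5) = 192 / 6.9 = 27.826 d.
Sum = 68.626 ≈ 68.6 days.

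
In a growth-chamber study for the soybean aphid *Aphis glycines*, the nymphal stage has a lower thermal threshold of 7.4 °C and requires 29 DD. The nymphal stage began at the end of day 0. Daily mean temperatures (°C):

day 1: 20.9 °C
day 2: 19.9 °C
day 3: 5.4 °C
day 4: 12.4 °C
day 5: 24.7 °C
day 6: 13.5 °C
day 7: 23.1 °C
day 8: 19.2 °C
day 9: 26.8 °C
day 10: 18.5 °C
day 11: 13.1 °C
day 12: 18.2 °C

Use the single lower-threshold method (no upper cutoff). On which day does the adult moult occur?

Daily DD above 7.4 °C: 13.5, 12.5, 0.0, 5.0, 17.3, 6.1, 15.7, 11.8, 19.4, 11.1, 5.7, 10.8.
Cumulative: 13.5, 26.0, 26.0, 31.0, 48.3, 54.4, 70.1, 81.9, 101.3, 112.4, 118.1, 128.9.
The total first reaches 29 DD on day 4.

day 4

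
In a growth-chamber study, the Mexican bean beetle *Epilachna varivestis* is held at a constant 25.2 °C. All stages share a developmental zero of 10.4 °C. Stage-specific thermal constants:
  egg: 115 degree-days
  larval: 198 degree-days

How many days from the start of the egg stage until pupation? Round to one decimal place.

21.1 days

Daily accumulation at 25.2 °C = 25.2 − 10.4 = 14.8 DD/day.
Total K = 115 + 198 = 313 DD.
Total duration = 313 / 14.8 = 21.149 ≈ 21.1 days.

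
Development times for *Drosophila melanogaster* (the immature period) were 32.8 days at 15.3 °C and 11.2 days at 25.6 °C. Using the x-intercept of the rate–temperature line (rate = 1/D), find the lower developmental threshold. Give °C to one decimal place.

Equal thermal constants: D₁(T₁ − T_b) = D₂(T₂ − T_b).
32.8·(15.3 − T_b) = 11.2·(25.6 − T_b)
T_b = (32.8·15.3 − 11.2·25.6) / (32.8 − 11.2) = 215.12 / 21.6 = 9.959 °C ≈ 10.0 °C.

10.0 °C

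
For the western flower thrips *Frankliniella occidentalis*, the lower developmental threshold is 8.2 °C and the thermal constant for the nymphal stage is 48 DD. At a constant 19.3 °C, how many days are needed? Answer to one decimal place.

4.3 days

Daily accumulation = 19.3 − 8.2 = 11.1 DD/day.
Duration = 48 / 11.1 = 4.324 ≈ 4.3 days.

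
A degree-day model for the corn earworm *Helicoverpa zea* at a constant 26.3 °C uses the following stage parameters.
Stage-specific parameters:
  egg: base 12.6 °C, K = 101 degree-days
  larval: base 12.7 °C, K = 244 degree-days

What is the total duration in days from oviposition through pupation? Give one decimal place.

egg: 101 / (26.3 − 12.6) = 101 / 13.7 = 7.372 d.
larval: 244 / (26.3 − 12.7) = 244 / 13.6 = 17.941 d.
Sum = 25.313 ≈ 25.3 days.

25.3 days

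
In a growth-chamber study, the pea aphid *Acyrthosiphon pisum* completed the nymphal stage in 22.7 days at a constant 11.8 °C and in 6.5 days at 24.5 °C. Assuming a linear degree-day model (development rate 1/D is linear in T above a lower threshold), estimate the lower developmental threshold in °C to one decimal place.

Under the model K = D·(T − T_b), so D₁·(T₁ − T_b) = D₂·(T₂ − T_b).
22.7·(11.8 − T_b) = 6.5·(24.5 − T_b)
T_b = (22.7·11.8 − 6.5·24.5) / (22.7 − 6.5) = 108.61 / 16.2 = 6.704 °C ≈ 6.7 °C.

6.7 °C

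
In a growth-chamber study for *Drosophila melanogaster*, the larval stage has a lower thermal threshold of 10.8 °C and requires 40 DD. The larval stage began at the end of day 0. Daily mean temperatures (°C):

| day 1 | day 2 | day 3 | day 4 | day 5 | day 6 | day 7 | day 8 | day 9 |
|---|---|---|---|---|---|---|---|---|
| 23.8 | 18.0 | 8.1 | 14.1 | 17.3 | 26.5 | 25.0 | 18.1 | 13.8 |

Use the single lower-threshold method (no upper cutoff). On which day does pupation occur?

Daily DD above 10.8 °C: 13.0, 7.2, 0.0, 3.3, 6.5, 15.7, 14.2, 7.3, 3.0.
Cumulative: 13.0, 20.2, 20.2, 23.5, 30.0, 45.7, 59.9, 67.2, 70.2.
The total first reaches 40 DD on day 6.

day 6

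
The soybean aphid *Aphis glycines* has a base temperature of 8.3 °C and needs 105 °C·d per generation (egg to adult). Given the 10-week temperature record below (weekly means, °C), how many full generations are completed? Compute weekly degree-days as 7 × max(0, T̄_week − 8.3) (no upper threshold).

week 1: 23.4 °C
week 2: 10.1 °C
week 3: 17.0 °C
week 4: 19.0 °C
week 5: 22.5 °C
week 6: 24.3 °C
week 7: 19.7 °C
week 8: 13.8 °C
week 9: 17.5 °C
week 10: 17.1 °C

6 generations

Weekly DD (7 × max(0, T̄ − 8.3)): 105.7, 12.6, 60.9, 74.9, 99.4, 112.0, 79.8, 38.5, 64.4, 61.6.
Season total = 709.8 DD.
Complete generations = ⌊709.8 / 105⌋ = 6.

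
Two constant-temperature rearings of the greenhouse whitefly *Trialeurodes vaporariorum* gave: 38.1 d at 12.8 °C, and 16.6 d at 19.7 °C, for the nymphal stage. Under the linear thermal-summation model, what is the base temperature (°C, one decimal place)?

7.5 °C

Equal thermal constants: D₁(T₁ − T_b) = D₂(T₂ − T_b).
38.1·(12.8 − T_b) = 16.6·(19.7 − T_b)
T_b = (38.1·12.8 − 16.6·19.7) / (38.1 − 16.6) = 160.66 / 21.5 = 7.473 °C ≈ 7.5 °C.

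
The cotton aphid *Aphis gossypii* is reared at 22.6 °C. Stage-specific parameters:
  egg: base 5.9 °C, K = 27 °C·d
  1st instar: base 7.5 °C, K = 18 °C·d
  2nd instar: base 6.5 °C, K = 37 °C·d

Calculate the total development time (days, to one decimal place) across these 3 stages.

egg: 27 / (22.6 − 5.9) = 27 / 16.7 = 1.617 d.
1st instar: 18 / (22.6 − 7.5) = 18 / 15.1 = 1.192 d.
2nd instar: 37 / (22.6 − 6.5) = 37 / 16.1 = 2.298 d.
Sum = 5.107 ≈ 5.1 days.

5.1 days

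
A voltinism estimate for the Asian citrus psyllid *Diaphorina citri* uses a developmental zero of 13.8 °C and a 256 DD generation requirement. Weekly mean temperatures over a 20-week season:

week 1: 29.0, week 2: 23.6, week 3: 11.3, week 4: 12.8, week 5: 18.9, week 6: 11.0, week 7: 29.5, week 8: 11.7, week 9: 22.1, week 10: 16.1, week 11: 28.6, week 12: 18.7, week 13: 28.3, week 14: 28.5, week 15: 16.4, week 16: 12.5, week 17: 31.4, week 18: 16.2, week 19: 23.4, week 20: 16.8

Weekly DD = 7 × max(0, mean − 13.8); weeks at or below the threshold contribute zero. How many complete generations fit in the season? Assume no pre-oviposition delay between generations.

3 generations

Weekly DD (7 × max(0, T̄ − 13.8)): 106.4, 68.6, 0.0, 0.0, 35.7, 0.0, 109.9, 0.0, 58.1, 16.1, 103.6, 34.3, 101.5, 102.9, 18.2, 0.0, 123.2, 16.8, 67.2, 21.0.
Season total = 983.5 DD.
Complete generations = ⌊983.5 / 256⌋ = 3.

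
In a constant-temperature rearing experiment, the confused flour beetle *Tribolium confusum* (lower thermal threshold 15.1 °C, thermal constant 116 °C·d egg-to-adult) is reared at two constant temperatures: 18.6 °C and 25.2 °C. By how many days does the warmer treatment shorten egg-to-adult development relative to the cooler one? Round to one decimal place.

21.7 days

At 18.6 °C: 116 / (18.6 − 15.1) = 116 / 3.5 = 33.143 d.
At 25.2 °C: 116 / (25.2 − 15.1) = 116 / 10.1 = 11.485 d.
Difference = |33.143 − 11.485| = 21.658 ≈ 21.7 days.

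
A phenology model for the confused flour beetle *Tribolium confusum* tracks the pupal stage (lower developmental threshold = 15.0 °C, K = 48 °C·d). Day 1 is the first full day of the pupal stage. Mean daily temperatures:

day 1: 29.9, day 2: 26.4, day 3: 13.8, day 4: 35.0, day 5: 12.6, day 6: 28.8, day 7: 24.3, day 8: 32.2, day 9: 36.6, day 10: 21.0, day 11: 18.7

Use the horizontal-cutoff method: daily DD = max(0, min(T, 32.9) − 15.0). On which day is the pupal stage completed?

Daily DD above 15.0 °C (capped at 17.9): 14.9, 11.4, 0.0, 17.9, 0.0, 13.8, 9.3, 17.2, 17.9, 6.0, 3.7.
Cumulative: 14.9, 26.3, 26.3, 44.2, 44.2, 58.0, 67.3, 84.5, 102.4, 108.4, 112.1.
The total first reaches 48 DD on day 6.

day 6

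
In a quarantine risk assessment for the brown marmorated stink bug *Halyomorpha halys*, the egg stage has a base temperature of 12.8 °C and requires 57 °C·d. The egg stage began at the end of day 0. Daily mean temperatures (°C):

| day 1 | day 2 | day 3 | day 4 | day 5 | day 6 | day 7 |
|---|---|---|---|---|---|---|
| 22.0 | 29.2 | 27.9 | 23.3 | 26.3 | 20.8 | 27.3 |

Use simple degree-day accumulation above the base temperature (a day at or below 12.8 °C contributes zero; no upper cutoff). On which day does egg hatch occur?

Daily DD above 12.8 °C: 9.2, 16.4, 15.1, 10.5, 13.5, 8.0, 14.5.
Cumulative: 9.2, 25.6, 40.7, 51.2, 64.7, 72.7, 87.2.
The total first reaches 57 DD on day 5.

day 5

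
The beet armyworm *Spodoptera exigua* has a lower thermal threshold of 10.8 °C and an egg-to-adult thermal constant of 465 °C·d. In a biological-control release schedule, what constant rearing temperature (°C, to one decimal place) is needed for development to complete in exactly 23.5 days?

Required daily accumulation = 465 / 23.5 = 19.787 DD/day.
T = T_base + 19.787 = 10.8 + 19.787 = 30.587 ≈ 30.6 °C.

30.6 °C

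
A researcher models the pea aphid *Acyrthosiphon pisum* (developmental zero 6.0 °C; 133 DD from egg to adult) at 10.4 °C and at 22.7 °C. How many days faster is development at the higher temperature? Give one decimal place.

At 10.4 °C: 133 / (10.4 − 6.0) = 133 / 4.4 = 30.227 d.
At 22.7 °C: 133 / (22.7 − 6.0) = 133 / 16.7 = 7.964 d.
Difference = |30.227 − 7.964| = 22.263 ≈ 22.3 days.

22.3 days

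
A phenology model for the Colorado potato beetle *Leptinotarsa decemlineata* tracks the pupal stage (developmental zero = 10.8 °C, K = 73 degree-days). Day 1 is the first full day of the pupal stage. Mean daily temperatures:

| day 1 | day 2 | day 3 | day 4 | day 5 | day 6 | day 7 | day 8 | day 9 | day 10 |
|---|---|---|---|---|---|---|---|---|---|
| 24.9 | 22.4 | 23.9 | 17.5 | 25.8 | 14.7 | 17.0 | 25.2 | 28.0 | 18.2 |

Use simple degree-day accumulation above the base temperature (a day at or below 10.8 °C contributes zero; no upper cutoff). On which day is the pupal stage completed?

Daily DD above 10.8 °C: 14.1, 11.6, 13.1, 6.7, 15.0, 3.9, 6.2, 14.4, 17.2, 7.4.
Cumulative: 14.1, 25.7, 38.8, 45.5, 60.5, 64.4, 70.6, 85.0, 102.2, 109.6.
The total first reaches 73 DD on day 8.

day 8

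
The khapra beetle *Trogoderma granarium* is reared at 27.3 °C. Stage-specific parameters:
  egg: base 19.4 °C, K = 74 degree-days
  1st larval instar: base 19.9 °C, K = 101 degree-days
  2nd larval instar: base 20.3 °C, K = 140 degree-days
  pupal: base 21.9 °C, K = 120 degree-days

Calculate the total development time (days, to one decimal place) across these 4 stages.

egg: 74 / (27.3 − 19.4) = 74 / 7.9 = 9.367 d.
1st larval instar: 101 / (27.3 − 19.9) = 101 / 7.4 = 13.649 d.
2nd larval instar: 140 / (27.3 − 20.3) = 140 / 7.0 = 20.000 d.
pupal: 120 / (27.3 − 21.9) = 120 / 5.4 = 22.222 d.
Sum = 65.238 ≈ 65.2 days.

65.2 days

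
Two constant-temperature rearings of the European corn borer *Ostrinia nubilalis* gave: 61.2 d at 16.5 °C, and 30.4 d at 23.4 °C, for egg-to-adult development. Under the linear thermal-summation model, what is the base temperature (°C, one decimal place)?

9.7 °C

Linear rate model ⇒ the product D·(T − T_b) is constant across temperatures.
61.2·(16.5 − T_b) = 30.4·(23.4 − T_b)
T_b = (61.2·16.5 − 30.4·23.4) / (61.2 − 30.4) = 298.44 / 30.8 = 9.690 °C ≈ 9.7 °C.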